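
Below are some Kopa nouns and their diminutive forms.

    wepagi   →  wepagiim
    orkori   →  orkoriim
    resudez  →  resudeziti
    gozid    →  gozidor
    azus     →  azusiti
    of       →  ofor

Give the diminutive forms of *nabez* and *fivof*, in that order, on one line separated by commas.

nabeziti, fivofor

The pattern is sibilance of the final sound: -iti when the stem ends in a sibilant (*resudez*, *azus*); -or when the stem ends in a non-sibilant consonant (*gozid*, *of*); -im when the stem ends in a vowel (*wepagi*, *orkori*).
Since the final sound of *nabez* is /z/ (a sibilant), it takes -iti, giving *nabeziti*.
*fivof* — final sound /f/ (a non-sibilant consonant) → -or → *fivofor*.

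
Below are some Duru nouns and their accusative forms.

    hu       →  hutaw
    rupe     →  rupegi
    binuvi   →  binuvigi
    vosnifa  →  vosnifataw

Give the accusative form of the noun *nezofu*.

The alternation tracks the last vowel of the stem — -gi when the last vowel of the stem is a front vowel (*rupe*, *binuvi*); -taw when the last vowel of the stem is a back vowel (*hu*, *vosnifa*).
*nezofu*: last vowel = /u/, a back vowel → -taw → *nezofutaw*.

nezofutaw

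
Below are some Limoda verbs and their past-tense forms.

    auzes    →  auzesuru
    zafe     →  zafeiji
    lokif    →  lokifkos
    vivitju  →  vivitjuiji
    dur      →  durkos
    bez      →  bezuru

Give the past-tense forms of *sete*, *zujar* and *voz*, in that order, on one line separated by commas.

seteiji, zujarkos, vozuru

The suffix is conditioned by the final sound: -uru when the stem ends in a sibilant (*auzes*, *bez*); -kos when the stem ends in a non-sibilant consonant (*lokif*, *dur*); -iji when the stem ends in a vowel (*zafe*, *vivitju*).
Since the final sound of *sete* is /e/ (a vowel), it takes -iji, giving *seteiji*.
Since the final sound of *zujar* is /r/ (a non-sibilant consonant), it takes -kos, giving *zujarkos*.
Since the final sound of *voz* is /z/ (a sibilant), it takes -uru, giving *vozuru*.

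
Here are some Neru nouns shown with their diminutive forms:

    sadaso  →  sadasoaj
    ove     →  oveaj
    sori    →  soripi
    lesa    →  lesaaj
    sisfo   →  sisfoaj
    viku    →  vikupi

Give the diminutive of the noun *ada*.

adaaj

The suffix is conditioned by the last vowel: -pi when the last vowel of the stem is a high vowel (*sori*, *viku*); -aj when the last vowel of the stem is a non-high vowel (*sadaso*, *ove*, *lesa*, *sisfo*).
The last vowel of *ada* is /a/, which is a non-high vowel, so the suffix is -aj, giving *adaaj*.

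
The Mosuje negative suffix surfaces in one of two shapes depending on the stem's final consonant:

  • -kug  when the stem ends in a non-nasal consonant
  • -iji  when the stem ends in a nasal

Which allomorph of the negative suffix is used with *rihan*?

-iji

*rihan* — final consonant /n/ (a nasal) → -iji.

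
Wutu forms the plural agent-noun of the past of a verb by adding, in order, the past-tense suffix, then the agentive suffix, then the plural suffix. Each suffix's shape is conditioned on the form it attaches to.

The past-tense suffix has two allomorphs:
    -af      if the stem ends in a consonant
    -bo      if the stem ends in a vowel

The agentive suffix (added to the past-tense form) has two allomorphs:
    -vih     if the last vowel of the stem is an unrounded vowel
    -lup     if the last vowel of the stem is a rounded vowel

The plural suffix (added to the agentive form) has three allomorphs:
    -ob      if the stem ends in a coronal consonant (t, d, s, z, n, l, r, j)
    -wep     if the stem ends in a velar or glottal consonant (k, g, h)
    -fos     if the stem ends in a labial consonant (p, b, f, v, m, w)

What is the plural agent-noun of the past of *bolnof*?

*bolnof*: final sound = /f/, a consonant → -af → *bolnofaf*.
The last vowel of the past-tense form *bolnofaf* is /a/, which is an unrounded vowel, so the agentive suffix is -vih, giving *bolnofafvih*.
The agentive form *bolnofafvih* — final consonant /h/ (velar/glottal) → -wep → *bolnofafvihwep*.

bolnofafvihwep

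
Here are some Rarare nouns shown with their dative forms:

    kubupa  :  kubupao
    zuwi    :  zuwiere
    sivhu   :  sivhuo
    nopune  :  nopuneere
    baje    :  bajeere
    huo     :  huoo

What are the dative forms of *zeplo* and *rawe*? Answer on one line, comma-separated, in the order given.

zeploo, raweere

The pattern is front/back vowel harmony: -ere when the last vowel of the stem is a front vowel (*zuwi*, *nopune*, *baje*); -o when the last vowel of the stem is a back vowel (*kubupa*, *sivhu*, *huo*).
*zeplo*: last vowel = /o/, a back vowel → -o → *zeploo*.
*rawe*: last vowel = /e/, a front vowel → -ere → *raweere*.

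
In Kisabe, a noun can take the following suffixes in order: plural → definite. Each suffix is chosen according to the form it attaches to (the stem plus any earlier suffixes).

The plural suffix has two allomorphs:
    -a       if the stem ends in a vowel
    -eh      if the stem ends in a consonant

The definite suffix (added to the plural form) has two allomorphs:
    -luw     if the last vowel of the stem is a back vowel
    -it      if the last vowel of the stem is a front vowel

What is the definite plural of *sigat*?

*sigat*: final sound = /t/, a consonant → -eh → *sigateh*.
The plural form *sigateh*: last vowel = /e/, a front vowel → -it → *sigatehit*.

sigatehit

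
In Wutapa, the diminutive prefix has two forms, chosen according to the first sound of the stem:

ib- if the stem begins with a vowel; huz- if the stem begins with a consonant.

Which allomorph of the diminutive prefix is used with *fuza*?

huz-

Since the first sound of *fuza* is /f/ (a consonant), it takes huz-.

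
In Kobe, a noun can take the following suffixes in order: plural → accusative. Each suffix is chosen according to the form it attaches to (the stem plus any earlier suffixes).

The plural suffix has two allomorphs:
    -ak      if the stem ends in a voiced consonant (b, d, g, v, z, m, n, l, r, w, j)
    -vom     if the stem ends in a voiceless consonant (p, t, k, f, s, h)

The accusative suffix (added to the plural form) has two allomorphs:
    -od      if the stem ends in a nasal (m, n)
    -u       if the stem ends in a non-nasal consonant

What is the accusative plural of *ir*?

iraku

*ir*: final consonant = /r/, voiced → -ak → *irak*.
The plural form *irak* — final consonant /k/ (non-nasal) → -u → *iraku*.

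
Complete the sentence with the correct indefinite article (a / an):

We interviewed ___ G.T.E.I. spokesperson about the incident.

The indefinite article is chosen by the initial *sound* of the following word, not its spelling.
The initialism *G.T.E.I.* is read letter by letter; the first letter, G, is pronounced /dʒiː/, which begins with a consonant sound.
So the article is *a*: We interviewed a G.T.E.I. spokesperson about the incident.

a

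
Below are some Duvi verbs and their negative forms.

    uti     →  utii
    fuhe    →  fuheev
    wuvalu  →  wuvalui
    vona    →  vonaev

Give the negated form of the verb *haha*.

hahaev

The alternation tracks the last vowel of the stem — -i when the last vowel of the stem is a high vowel (*uti*, *wuvalu*); -ev when the last vowel of the stem is a non-high vowel (*fuhe*, *vona*).
Since the last vowel of *haha* is /a/ (a non-high vowel), it takes -ev, giving *hahaev*.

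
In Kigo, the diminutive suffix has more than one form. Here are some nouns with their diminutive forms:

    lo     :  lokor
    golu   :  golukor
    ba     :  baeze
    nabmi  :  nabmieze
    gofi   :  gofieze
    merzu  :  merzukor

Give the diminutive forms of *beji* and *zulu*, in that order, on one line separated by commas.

bejieze, zulukor

The pattern is rounding harmony: -kor when the last vowel of the stem is a rounded vowel (*lo*, *golu*, *merzu*); -eze when the last vowel of the stem is an unrounded vowel (*ba*, *nabmi*, *gofi*).
*beji*: last vowel = /i/, an unrounded vowel → -eze → *bejieze*.
*zulu*: last vowel = /u/, a rounded vowel → -kor → *zulukor*.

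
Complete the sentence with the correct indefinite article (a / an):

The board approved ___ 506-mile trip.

a

The indefinite article is chosen by the initial *sound* of the following word, not its spelling.
The number *506* is spoken "five hundred …", beginning with /faɪv/ — a consonant sound.
So the article is *a*: The board approved a 506-mile trip.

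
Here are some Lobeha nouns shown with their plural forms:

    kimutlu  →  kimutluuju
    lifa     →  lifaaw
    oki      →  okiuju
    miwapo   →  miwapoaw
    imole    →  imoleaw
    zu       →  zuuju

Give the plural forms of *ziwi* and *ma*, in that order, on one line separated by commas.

ziwiuju, maaw

The alternation tracks the last vowel of the stem — -uju when the last vowel of the stem is a high vowel (*kimutlu*, *oki*, *zu*); -aw when the last vowel of the stem is a non-high vowel (*lifa*, *miwapo*, *imole*).
*ziwi* — last vowel /i/ (a high vowel) → -uju → *ziwiuju*.
Since the last vowel of *ma* is /a/ (a non-high vowel), it takes -aw, giving *maaw*.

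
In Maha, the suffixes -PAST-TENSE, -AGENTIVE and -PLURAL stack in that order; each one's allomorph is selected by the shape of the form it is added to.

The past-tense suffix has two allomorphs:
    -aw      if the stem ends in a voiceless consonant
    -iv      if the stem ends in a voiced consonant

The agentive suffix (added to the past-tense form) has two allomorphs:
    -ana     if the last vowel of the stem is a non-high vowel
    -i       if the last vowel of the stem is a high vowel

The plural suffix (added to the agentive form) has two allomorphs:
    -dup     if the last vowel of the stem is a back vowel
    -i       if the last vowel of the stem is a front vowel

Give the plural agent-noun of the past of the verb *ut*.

utawanadup

The final consonant of *ut* is /t/, which is voiceless, so the past-tense suffix is -aw, giving *utaw*.
The last vowel of the past-tense form *utaw* is /a/, which is a non-high vowel, so the agentive suffix is -ana, giving *utawana*.
The last vowel of the agentive form *utawana* is /a/, which is a back vowel, so the plural suffix is -dup, giving *utawanadup*.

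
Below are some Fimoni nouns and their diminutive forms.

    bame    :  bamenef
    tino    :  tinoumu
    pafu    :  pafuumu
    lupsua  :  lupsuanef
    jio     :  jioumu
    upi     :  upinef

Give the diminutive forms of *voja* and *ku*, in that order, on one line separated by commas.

vojanef, kuumu

The suffix is conditioned by the last vowel: -umu when the last vowel of the stem is a rounded vowel (*tino*, *pafu*, *jio*); -nef when the last vowel of the stem is an unrounded vowel (*bame*, *lupsua*, *upi*).
*voja*: last vowel = /a/, an unrounded vowel → -nef → *vojanef*.
*ku*: last vowel = /u/, a rounded vowel → -umu → *kuumu*.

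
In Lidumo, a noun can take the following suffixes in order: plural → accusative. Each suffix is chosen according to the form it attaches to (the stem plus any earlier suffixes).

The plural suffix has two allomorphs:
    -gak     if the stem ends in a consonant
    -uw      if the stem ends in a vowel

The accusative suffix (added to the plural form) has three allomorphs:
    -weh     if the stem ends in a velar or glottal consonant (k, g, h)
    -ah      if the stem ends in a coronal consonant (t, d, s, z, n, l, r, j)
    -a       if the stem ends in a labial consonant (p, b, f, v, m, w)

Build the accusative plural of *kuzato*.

The final sound of *kuzato* is /o/, which is a vowel, so the plural suffix is -uw, giving *kuzatouw*.
The plural form *kuzatouw*: final consonant = /w/, labial → -a → *kuzatouwa*.

kuzatouwa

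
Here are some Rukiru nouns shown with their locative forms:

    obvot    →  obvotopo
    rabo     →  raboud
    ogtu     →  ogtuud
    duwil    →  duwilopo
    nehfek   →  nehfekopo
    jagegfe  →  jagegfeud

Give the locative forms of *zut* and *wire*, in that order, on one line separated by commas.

The pattern is consonant vs. vowel: -opo when the stem ends in a consonant (*obvot*, *duwil*, *nehfek*); -ud when the stem ends in a vowel (*rabo*, *ogtu*, *jagegfe*).
*zut* — final sound /t/ (a consonant) → -opo → *zutopo*.
*wire*: final sound = /e/, a vowel → -ud → *wireud*.

zutopo, wireud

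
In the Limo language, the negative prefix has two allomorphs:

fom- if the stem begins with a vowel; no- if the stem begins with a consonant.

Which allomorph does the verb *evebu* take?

fom-

Since the first sound of *evebu* is /e/ (a vowel), it takes fom-.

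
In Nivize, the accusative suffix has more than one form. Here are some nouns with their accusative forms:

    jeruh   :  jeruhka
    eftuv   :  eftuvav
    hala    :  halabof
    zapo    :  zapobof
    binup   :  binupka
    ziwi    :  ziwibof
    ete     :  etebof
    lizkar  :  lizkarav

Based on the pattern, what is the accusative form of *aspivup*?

aspivupka

The pattern is voicing of the final sound: -ka when the stem ends in a voiceless consonant (*jeruh*, *binup*); -av when the stem ends in a voiced consonant (*eftuv*, *lizkar*); -bof when the stem ends in a vowel (*hala*, *zapo*, *ziwi*, *ete*).
The final sound of *aspivup* is /p/, which is a voiceless consonant, so the suffix is -ka, giving *aspivupka*.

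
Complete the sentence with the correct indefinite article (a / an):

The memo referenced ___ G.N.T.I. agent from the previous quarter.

The indefinite article is chosen by the initial *sound* of the following word, not its spelling.
The initialism *G.N.T.I.* is read letter by letter; the first letter, G, is pronounced /dʒiː/, which begins with a consonant sound.
So the article is *a*: The memo referenced a G.N.T.I. agent from the previous quarter.

a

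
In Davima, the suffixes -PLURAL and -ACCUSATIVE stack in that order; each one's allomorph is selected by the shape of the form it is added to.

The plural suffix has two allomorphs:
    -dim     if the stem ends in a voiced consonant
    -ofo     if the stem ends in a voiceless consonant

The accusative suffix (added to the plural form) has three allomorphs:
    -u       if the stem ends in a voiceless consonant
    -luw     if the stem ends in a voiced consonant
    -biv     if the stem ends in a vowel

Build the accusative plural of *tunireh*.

*tunireh* — final consonant /h/ (voiceless) → -ofo → *tunirehofo*.
The plural form *tunirehofo*: final sound = /o/, a vowel → -biv → *tunirehofobiv*.

tunirehofobiv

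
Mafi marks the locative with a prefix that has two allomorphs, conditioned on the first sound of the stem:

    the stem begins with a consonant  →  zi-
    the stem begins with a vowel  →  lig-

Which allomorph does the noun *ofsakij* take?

lig-

*ofsakij* — first sound /o/ (a vowel) → lig-.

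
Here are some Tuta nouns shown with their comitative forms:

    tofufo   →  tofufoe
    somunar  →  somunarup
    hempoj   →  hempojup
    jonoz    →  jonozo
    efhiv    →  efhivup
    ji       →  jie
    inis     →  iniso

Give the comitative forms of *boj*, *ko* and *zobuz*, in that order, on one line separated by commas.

The pattern is sibilance of the final sound: -o when the stem ends in a sibilant (*jonoz*, *inis*); -up when the stem ends in a non-sibilant consonant (*somunar*, *hempoj*, *efhiv*); -e when the stem ends in a vowel (*tofufo*, *ji*).
The final sound of *boj* is /j/, which is a non-sibilant consonant, so the suffix is -up, giving *bojup*.
*ko* — final sound /o/ (a vowel) → -e → *koe*.
Since the final sound of *zobuz* is /z/ (a sibilant), it takes -o, giving *zobuzo*.

bojup, koe, zobuzo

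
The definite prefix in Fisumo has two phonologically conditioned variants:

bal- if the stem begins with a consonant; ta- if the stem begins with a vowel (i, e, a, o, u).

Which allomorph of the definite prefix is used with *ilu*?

ta-

The first sound of *ilu* is /i/, which is a vowel, so the prefix is ta-.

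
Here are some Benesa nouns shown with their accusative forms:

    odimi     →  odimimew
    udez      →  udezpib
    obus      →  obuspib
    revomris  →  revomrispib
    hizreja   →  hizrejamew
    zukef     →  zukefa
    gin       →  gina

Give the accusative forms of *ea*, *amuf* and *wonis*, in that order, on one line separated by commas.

eamew, amufa, wonispib

The alternation tracks the final sound of the stem — -pib when the stem ends in a sibilant (*udez*, *obus*, *revomris*); -a when the stem ends in a non-sibilant consonant (*zukef*, *gin*); -mew when the stem ends in a vowel (*odimi*, *hizreja*).
*ea* — final sound /a/ (a vowel) → -mew → *eamew*.
*amuf*: final sound = /f/, a non-sibilant consonant → -a → *amufa*.
*wonis* — final sound /s/ (a sibilant) → -pib → *wonispib*.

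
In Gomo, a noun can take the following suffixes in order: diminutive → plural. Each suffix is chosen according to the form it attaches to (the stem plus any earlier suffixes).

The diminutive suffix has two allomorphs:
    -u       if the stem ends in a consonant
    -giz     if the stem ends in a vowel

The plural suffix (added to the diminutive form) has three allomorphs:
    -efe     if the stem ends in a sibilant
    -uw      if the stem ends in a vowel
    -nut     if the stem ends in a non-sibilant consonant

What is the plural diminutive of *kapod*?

*kapod*: final sound = /d/, a consonant → -u → *kapodu*.
The final sound of the diminutive form *kapodu* is /u/, which is a vowel, so the plural suffix is -uw, giving *kapoduuw*.

kapoduuw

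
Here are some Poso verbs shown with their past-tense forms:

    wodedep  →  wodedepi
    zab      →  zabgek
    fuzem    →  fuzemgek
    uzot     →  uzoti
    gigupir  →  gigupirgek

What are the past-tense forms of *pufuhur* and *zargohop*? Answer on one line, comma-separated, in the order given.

The pattern is voicing of the final consonant: -i when the stem ends in a voiceless consonant (*wodedep*, *uzot*); -gek when the stem ends in a voiced consonant (*zab*, *fuzem*, *gigupir*).
*pufuhur* — final consonant /r/ (voiced) → -gek → *pufuhurgek*.
The final consonant of *zargohop* is /p/, which is voiceless, so the suffix is -i, giving *zargohopi*.

pufuhurgek, zargohopi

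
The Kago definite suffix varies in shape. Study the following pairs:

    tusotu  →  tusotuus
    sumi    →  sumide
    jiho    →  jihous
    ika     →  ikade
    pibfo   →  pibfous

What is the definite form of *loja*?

The alternation tracks the last vowel of the stem — -us when the last vowel of the stem is a rounded vowel (*tusotu*, *jiho*, *pibfo*); -de when the last vowel of the stem is an unrounded vowel (*sumi*, *ika*).
*loja*: last vowel = /a/, an unrounded vowel → -de → *lojade*.

lojade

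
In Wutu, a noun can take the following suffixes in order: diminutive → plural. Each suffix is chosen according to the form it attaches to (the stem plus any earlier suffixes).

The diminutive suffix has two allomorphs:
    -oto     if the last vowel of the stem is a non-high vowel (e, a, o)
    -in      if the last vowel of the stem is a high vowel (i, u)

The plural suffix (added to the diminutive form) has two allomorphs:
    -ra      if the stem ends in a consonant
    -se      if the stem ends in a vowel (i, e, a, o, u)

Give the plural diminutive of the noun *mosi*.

Since the last vowel of *mosi* is /i/ (a high vowel), it takes -in, giving *mosiin*.
Since the final sound of the diminutive form *mosiin* is /n/ (a consonant), it takes -ra, giving *mosiinra*.

mosiinra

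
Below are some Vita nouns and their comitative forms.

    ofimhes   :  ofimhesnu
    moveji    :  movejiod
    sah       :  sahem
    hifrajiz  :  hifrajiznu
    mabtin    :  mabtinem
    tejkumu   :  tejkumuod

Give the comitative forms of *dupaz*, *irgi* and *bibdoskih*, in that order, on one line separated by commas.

Looking at the final sound of each stem: -nu when the stem ends in a sibilant (*ofimhes*, *hifrajiz*); -em when the stem ends in a non-sibilant consonant (*sah*, *mabtin*); -od when the stem ends in a vowel (*moveji*, *tejkumu*).
The final sound of *dupaz* is /z/, which is a sibilant, so the suffix is -nu, giving *dupaznu*.
The final sound of *irgi* is /i/, which is a vowel, so the suffix is -od, giving *irgiod*.
*bibdoskih* — final sound /h/ (a non-sibilant consonant) → -em → *bibdoskihem*.

dupaznu, irgiod, bibdoskihem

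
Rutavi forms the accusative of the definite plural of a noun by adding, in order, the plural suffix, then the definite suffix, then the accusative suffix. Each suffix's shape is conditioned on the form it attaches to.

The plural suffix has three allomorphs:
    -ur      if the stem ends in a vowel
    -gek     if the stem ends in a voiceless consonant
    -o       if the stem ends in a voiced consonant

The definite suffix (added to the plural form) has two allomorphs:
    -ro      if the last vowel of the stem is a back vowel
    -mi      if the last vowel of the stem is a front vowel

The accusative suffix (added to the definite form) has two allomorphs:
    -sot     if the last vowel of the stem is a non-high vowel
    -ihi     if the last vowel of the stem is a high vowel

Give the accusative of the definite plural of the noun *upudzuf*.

upudzufgekmiihi

Since the final sound of *upudzuf* is /f/ (a voiceless consonant), it takes -gek, giving *upudzufgek*.
The plural form *upudzufgek*: last vowel = /e/, a front vowel → -mi → *upudzufgekmi*.
The last vowel of the definite form *upudzufgekmi* is /i/, which is a high vowel, so the accusative suffix is -ihi, giving *upudzufgekmiihi*.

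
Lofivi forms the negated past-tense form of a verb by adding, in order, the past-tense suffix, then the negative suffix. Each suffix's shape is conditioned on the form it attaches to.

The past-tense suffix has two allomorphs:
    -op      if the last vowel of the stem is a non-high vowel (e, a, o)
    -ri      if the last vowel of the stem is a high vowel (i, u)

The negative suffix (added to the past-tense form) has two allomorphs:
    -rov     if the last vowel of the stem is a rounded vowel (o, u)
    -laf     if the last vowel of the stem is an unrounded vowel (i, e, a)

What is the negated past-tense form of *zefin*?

*zefin*: last vowel = /i/, a high vowel → -ri → *zefinri*.
The past-tense form *zefinri* — last vowel /i/ (an unrounded vowel) → -laf → *zefinrilaf*.

zefinrilaf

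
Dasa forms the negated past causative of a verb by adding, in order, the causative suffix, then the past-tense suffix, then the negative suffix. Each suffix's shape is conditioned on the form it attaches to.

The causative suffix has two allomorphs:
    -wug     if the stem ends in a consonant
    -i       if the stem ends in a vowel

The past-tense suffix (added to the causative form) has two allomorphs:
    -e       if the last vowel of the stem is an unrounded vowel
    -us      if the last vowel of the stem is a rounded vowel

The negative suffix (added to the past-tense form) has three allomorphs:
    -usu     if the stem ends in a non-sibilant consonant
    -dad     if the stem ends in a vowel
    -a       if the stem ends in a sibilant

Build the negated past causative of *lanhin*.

Since the final sound of *lanhin* is /n/ (a consonant), it takes -wug, giving *lanhinwug*.
The last vowel of the causative form *lanhinwug* is /u/, which is a rounded vowel, so the past-tense suffix is -us, giving *lanhinwugus*.
The past-tense form *lanhinwugus* — final sound /s/ (a sibilant) → -a → *lanhinwugusa*.

lanhinwugusa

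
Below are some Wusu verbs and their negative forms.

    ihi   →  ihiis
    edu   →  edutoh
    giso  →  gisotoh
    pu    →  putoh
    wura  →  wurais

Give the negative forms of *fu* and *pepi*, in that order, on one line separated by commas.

Looking at the last vowel of each stem: -toh when the last vowel of the stem is a rounded vowel (*edu*, *giso*, *pu*); -is when the last vowel of the stem is an unrounded vowel (*ihi*, *wura*).
*fu* — last vowel /u/ (a rounded vowel) → -toh → *futoh*.
The last vowel of *pepi* is /i/, which is an unrounded vowel, so the suffix is -is, giving *pepiis*.

futoh, pepiis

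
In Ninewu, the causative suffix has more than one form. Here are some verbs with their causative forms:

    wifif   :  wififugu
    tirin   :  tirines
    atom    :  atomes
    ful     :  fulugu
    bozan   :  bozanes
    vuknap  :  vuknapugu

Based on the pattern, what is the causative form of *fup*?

The suffix is conditioned by the final consonant: -es when the stem ends in a nasal (*tirin*, *atom*, *bozan*); -ugu when the stem ends in a non-nasal consonant (*wifif*, *ful*, *vuknap*).
Since the final consonant of *fup* is /p/ (non-nasal), it takes -ugu, giving *fupugu*.

fupugu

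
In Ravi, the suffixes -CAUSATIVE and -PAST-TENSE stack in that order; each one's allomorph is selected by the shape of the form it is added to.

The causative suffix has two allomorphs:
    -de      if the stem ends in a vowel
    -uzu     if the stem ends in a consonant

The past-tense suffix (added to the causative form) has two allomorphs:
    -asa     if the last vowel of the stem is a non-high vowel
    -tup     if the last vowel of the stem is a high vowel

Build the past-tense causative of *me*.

medeasa

*me*: final sound = /e/, a vowel → -de → *mede*.
The last vowel of the causative form *mede* is /e/, which is a non-high vowel, so the past-tense suffix is -asa, giving *medeasa*.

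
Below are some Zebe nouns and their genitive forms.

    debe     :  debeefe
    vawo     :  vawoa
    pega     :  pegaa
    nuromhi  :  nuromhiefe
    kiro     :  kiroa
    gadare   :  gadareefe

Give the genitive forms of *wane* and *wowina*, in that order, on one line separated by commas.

The suffix is conditioned by the last vowel: -efe when the last vowel of the stem is a front vowel (*debe*, *nuromhi*, *gadare*); -a when the last vowel of the stem is a back vowel (*vawo*, *pega*, *kiro*).
*wane* — last vowel /e/ (a front vowel) → -efe → *waneefe*.
The last vowel of *wowina* is /a/, which is a back vowel, so the suffix is -a, giving *wowinaa*.

waneefe, wowinaa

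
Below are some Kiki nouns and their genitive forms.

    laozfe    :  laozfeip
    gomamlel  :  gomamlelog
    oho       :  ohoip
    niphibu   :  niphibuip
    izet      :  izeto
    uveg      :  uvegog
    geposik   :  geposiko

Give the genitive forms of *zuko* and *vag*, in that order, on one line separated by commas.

Looking at the final sound of each stem: -o when the stem ends in a voiceless consonant (*izet*, *geposik*); -og when the stem ends in a voiced consonant (*gomamlel*, *uveg*); -ip when the stem ends in a vowel (*laozfe*, *oho*, *niphibu*).
The final sound of *zuko* is /o/, which is a vowel, so the suffix is -ip, giving *zukoip*.
*vag*: final sound = /g/, a voiced consonant → -og → *vagog*.

zukoip, vagog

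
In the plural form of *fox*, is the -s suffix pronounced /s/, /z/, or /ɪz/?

The stem *fox* ends in a sibilant (/s, z, ʃ, ʒ, tʃ, dʒ/).
The plural suffix surfaces as /ɪz/ after sibilants, /s/ after other voiceless consonants, and /z/ after other voiced sounds.
So the plural -s on *fox* is pronounced /ɪz/.

/ɪz/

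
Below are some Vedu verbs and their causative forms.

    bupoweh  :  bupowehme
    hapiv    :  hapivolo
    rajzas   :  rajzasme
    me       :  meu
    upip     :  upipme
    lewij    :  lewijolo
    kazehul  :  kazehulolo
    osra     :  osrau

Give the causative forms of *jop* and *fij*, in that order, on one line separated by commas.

jopme, fijolo

The pattern is voicing of the final sound: -me when the stem ends in a voiceless consonant (*bupoweh*, *rajzas*, *upip*); -olo when the stem ends in a voiced consonant (*hapiv*, *lewij*, *kazehul*); -u when the stem ends in a vowel (*me*, *osra*).
Since the final sound of *jop* is /p/ (a voiceless consonant), it takes -me, giving *jopme*.
The final sound of *fij* is /j/, which is a voiced consonant, so the suffix is -olo, giving *fijolo*.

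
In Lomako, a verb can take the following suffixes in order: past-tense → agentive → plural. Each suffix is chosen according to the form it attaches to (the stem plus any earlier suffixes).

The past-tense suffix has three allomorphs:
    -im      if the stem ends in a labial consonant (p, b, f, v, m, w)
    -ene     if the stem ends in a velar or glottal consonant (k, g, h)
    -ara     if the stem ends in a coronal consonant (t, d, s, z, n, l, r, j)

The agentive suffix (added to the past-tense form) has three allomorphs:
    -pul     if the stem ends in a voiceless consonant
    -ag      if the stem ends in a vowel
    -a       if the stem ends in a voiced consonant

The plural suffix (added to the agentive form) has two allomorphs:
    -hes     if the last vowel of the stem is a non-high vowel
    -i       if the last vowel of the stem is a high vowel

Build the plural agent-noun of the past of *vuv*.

*vuv*: final consonant = /v/, labial → -im → *vuvim*.
Since the final sound of the past-tense form *vuvim* is /m/ (a voiced consonant), it takes -a, giving *vuvima*.
The last vowel of the agentive form *vuvima* is /a/, which is a non-high vowel, so the plural suffix is -hes, giving *vuvimahes*.

vuvimahes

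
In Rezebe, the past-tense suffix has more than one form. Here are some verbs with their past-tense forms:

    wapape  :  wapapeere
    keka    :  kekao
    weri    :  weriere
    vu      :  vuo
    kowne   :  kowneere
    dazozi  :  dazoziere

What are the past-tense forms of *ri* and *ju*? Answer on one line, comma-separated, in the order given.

riere, juo

The pattern is front/back vowel harmony: -ere when the last vowel of the stem is a front vowel (*wapape*, *weri*, *kowne*, *dazozi*); -o when the last vowel of the stem is a back vowel (*keka*, *vu*).
Since the last vowel of *ri* is /i/ (a front vowel), it takes -ere, giving *riere*.
Since the last vowel of *ju* is /u/ (a back vowel), it takes -o, giving *juo*.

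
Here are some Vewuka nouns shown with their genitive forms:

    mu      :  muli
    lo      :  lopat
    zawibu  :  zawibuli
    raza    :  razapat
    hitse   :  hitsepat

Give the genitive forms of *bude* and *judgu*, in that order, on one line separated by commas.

budepat, judguli

The pattern is height harmony: -li when the last vowel of the stem is a high vowel (*mu*, *zawibu*); -pat when the last vowel of the stem is a non-high vowel (*lo*, *raza*, *hitse*).
Since the last vowel of *bude* is /e/ (a non-high vowel), it takes -pat, giving *budepat*.
The last vowel of *judgu* is /u/, which is a high vowel, so the suffix is -li, giving *judguli*.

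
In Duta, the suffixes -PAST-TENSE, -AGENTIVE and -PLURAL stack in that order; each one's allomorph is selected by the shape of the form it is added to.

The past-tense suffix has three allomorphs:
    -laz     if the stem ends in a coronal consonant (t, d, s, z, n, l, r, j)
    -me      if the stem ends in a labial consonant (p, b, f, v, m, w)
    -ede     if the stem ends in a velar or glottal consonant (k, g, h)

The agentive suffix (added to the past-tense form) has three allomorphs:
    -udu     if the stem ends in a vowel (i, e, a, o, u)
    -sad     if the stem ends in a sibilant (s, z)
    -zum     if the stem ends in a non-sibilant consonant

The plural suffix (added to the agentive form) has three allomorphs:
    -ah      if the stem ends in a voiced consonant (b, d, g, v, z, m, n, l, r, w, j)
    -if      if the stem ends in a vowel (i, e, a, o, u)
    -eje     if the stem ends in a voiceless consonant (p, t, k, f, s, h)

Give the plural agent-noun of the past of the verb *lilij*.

The final consonant of *lilij* is /j/, which is coronal, so the past-tense suffix is -laz, giving *lilijlaz*.
The past-tense form *lilijlaz* — final sound /z/ (a sibilant) → -sad → *lilijlazsad*.
The agentive form *lilijlazsad*: final sound = /d/, a voiced consonant → -ah → *lilijlazsadah*.

lilijlazsadah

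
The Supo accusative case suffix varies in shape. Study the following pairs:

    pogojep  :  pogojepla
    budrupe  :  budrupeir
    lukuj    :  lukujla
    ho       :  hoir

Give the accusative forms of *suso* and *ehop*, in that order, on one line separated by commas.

Looking at the final sound of each stem: -la when the stem ends in a consonant (*pogojep*, *lukuj*); -ir when the stem ends in a vowel (*budrupe*, *ho*).
Since the final sound of *suso* is /o/ (a vowel), it takes -ir, giving *susoir*.
Since the final sound of *ehop* is /p/ (a consonant), it takes -la, giving *ehopla*.

susoir, ehopla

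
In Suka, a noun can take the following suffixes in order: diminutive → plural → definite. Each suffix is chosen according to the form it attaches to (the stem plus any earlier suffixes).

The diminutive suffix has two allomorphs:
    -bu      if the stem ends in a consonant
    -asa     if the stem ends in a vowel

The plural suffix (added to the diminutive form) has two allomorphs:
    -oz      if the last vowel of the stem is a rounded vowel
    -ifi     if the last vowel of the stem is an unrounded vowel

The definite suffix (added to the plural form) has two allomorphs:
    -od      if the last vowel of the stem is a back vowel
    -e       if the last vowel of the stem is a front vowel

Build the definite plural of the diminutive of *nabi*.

Since the final sound of *nabi* is /i/ (a vowel), it takes -asa, giving *nabiasa*.
The diminutive form *nabiasa* — last vowel /a/ (an unrounded vowel) → -ifi → *nabiasaifi*.
The plural form *nabiasaifi* — last vowel /i/ (a front vowel) → -e → *nabiasaifie*.

nabiasaifie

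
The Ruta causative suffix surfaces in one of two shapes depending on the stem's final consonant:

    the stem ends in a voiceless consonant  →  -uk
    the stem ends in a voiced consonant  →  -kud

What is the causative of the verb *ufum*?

ufumkud

*ufum*: final consonant = /m/, voiced → -kud → *ufumkud*.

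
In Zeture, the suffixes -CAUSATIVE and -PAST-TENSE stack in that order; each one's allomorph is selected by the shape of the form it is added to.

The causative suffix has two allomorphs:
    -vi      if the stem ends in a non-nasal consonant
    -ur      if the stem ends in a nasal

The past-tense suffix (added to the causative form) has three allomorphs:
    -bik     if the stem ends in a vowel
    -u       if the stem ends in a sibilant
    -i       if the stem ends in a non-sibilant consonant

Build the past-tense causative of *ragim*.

ragimuri

*ragim* — final consonant /m/ (a nasal) → -ur → *ragimur*.
The causative form *ragimur* — final sound /r/ (a non-sibilant consonant) → -i → *ragimuri*.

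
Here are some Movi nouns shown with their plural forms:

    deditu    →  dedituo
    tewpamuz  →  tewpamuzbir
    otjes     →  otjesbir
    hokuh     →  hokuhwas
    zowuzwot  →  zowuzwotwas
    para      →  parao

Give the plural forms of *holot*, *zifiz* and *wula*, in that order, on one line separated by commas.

The pattern is sibilance of the final sound: -bir when the stem ends in a sibilant (*tewpamuz*, *otjes*); -was when the stem ends in a non-sibilant consonant (*hokuh*, *zowuzwot*); -o when the stem ends in a vowel (*deditu*, *para*).
*holot*: final sound = /t/, a non-sibilant consonant → -was → *holotwas*.
*zifiz*: final sound = /z/, a sibilant → -bir → *zifizbir*.
*wula* — final sound /a/ (a vowel) → -o → *wulao*.

holotwas, zifizbir, wulao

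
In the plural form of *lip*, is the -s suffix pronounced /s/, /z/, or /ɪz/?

/s/

The stem *lip* ends in a voiceless non-sibilant consonant.
The plural suffix surfaces as /ɪz/ after sibilants, /s/ after other voiceless consonants, and /z/ after other voiced sounds.
So the plural -s on *lip* is pronounced /s/.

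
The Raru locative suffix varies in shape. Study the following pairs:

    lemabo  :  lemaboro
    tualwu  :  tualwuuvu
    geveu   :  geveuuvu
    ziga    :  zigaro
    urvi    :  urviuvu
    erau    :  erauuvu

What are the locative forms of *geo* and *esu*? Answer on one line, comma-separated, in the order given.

georo, esuuvu

Looking at the last vowel of each stem: -uvu when the last vowel of the stem is a high vowel (*tualwu*, *geveu*, *urvi*, *erau*); -ro when the last vowel of the stem is a non-high vowel (*lemabo*, *ziga*).
*geo* — last vowel /o/ (a non-high vowel) → -ro → *georo*.
*esu*: last vowel = /u/, a high vowel → -uvu → *esuuvu*.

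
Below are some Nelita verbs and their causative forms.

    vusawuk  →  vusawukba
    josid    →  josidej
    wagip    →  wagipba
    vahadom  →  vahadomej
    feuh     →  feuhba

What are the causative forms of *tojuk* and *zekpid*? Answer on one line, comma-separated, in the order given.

tojukba, zekpidej

The suffix is conditioned by the final consonant: -ba when the stem ends in a voiceless consonant (*vusawuk*, *wagip*, *feuh*); -ej when the stem ends in a voiced consonant (*josid*, *vahadom*).
The final consonant of *tojuk* is /k/, which is voiceless, so the suffix is -ba, giving *tojukba*.
The final consonant of *zekpid* is /d/, which is voiced, so the suffix is -ej, giving *zekpidej*.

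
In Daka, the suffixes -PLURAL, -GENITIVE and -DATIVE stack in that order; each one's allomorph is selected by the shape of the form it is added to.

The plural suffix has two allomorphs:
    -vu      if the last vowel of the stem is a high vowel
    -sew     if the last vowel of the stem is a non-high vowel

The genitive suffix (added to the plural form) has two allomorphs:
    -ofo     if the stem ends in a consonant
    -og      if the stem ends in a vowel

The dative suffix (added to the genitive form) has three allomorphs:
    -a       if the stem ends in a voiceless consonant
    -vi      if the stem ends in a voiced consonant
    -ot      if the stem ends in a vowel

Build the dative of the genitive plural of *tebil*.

Since the last vowel of *tebil* is /i/ (a high vowel), it takes -vu, giving *tebilvu*.
The plural form *tebilvu* — final sound /u/ (a vowel) → -og → *tebilvuog*.
The final sound of the genitive form *tebilvuog* is /g/, which is a voiced consonant, so the dative suffix is -vi, giving *tebilvuogvi*.

tebilvuogvi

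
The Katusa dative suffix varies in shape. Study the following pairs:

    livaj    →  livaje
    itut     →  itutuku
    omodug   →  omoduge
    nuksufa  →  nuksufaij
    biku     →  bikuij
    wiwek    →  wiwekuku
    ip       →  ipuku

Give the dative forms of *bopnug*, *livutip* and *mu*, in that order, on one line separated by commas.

bopnuge, livutipuku, muij

Looking at the final sound of each stem: -uku when the stem ends in a voiceless consonant (*itut*, *wiwek*, *ip*); -e when the stem ends in a voiced consonant (*livaj*, *omodug*); -ij when the stem ends in a vowel (*nuksufa*, *biku*).
The final sound of *bopnug* is /g/, which is a voiced consonant, so the suffix is -e, giving *bopnuge*.
The final sound of *livutip* is /p/, which is a voiceless consonant, so the suffix is -uku, giving *livutipuku*.
*mu* — final sound /u/ (a vowel) → -ij → *muij*.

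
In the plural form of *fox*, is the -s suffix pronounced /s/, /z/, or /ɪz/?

/ɪz/

The stem *fox* ends in a sibilant (/s, z, ʃ, ʒ, tʃ, dʒ/).
The plural suffix surfaces as /ɪz/ after sibilants, /s/ after other voiceless consonants, and /z/ after other voiced sounds.
So the plural -s on *fox* is pronounced /ɪz/.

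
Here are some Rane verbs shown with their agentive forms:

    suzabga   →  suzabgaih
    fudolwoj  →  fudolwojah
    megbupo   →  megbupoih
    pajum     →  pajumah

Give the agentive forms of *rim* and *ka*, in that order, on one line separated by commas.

Looking at the final sound of each stem: -ah when the stem ends in a consonant (*fudolwoj*, *pajum*); -ih when the stem ends in a vowel (*suzabga*, *megbupo*).
*rim* — final sound /m/ (a consonant) → -ah → *rimah*.
*ka* — final sound /a/ (a vowel) → -ih → *kaih*.

rimah, kaih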